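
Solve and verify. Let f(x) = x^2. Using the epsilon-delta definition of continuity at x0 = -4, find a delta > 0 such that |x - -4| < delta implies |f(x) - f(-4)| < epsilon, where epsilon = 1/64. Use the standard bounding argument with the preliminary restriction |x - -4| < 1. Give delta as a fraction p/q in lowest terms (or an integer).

Factor: |x^2 - (-4)^2| = |x - -4| * |x + -4|.
Impose |x - -4| < 1 first. Then |x + -4| = |(x - -4) + 2*(-4)| <= |x - -4| + 2*|-4| < 1 + 8 = 9.
So |x^2 - (-4)^2| < delta * 9.
We need delta * 9 <= 1/64, i.e. delta <= 1/64/9 = 1/576.
Since 1/576 < 1, this is tighter than 1; take delta = 1/576.
So delta = 1/576 works.

1/576


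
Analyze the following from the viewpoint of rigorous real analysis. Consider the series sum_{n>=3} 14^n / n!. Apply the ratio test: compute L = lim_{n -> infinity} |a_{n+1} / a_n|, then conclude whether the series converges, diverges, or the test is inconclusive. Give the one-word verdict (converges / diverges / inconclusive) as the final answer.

Let a_n denote the general term. Form the ratio a_{n+1}/a_n and simplify:
a_{n+1}/a_n = 14/(n + 1)
Take the limit as n -> infinity: L = 0.
Since L = 0 < 1, the ratio test implies the series converges.

converges


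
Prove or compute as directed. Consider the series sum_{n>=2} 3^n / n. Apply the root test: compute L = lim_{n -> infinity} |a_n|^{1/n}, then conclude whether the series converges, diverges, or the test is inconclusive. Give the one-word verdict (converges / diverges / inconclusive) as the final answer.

Let a_n denote the general term. Form |a_n|^(1/n) and simplify:
|a_n|^(1/n) = 3/n^(1/n)
Take the limit as n -> infinity: L = 3.
Since L = 3 > 1, the root test implies divergence.

diverges


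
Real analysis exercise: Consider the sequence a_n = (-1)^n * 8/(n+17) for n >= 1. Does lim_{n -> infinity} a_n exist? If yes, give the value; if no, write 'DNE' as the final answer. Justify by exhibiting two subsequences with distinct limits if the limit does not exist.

Examine the behaviour of a_n along subsequences.
Even-n subsequence a_{2k} = 8/(2k+17) -> 0. Odd-n subsequence a_{2k+1} = -8/(2k+18) -> 0. Both tend to 0, which suggests the limit is 0; verify directly.
|a_n - 0| = 8/(n+17) < 8/n for every n >= 1.
Given epsilon > 0, choose a positive integer N > 8/epsilon. Then for all n >= N, |a_n| < 8/n <= 8/N < epsilon.
So by the definition of the limit, lim a_n exists and equals 0.

0


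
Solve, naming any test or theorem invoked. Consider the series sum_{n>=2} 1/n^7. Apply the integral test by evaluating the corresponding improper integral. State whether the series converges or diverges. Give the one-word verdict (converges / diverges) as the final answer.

Let f(x) = x^(-7). Then f is positive, continuous, and decreasing on [2, infinity), so the integral test applies.
Compute the improper integral int_{2}^infinity f(x) dx:
  antiderivative F(x) = -1/(6*x^6).
  As x -> infinity, F(x) -> 0 (since p = 7 > 1).
  So int = F(infinity) - F(2) = 0 - (-1/384) = 1/384.
  Finite, so by the integral test, the series converges.

converges


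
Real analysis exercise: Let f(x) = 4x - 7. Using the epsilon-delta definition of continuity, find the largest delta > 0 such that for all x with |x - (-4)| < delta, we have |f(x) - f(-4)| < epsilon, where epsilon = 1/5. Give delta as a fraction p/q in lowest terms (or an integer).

We compute f(-4) = 4*(-4) - 7 = -23.
|f(x) - f(-4)| = |4x - 7 - (-23)| = |4(x - (-4))| = 4|x - (-4)|.
We need 4|x - (-4)| < 1/5, i.e. |x - (-4)| < 1/5 / 4 = 1/20.
So any delta <= 1/20 works. Conversely, if delta > 1/20, then x = -4 + 1/20 satisfies |x - (-4)| = 1/20 < delta but |f(x) - f(-4)| = 4 * 1/20 = 1/5, which is not < 1/5; so no larger delta works.
Hence the largest such delta is 1/20.

1/20


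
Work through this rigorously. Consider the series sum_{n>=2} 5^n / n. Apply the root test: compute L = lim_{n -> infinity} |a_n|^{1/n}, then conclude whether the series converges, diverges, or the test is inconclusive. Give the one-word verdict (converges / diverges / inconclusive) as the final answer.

Let a_n denote the general term. Form |a_n|^(1/n) and simplify:
|a_n|^(1/n) = 5/n^(1/n)
Take the limit as n -> infinity: L = 5.
Since L = 5 > 1, the root test implies divergence.

diverges


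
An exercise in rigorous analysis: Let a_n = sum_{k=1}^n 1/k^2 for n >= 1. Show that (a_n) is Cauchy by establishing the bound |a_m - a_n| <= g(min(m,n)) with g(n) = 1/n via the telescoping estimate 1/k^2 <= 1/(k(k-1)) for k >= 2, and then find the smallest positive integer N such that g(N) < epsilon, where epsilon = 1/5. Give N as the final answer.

For m > n >= 1: |a_m - a_n| = sum_{k=n+1}^m 1/k^2.
Use 1/k^2 <= 1/(k(k-1)) = 1/(k-1) - 1/k for k >= 2:
sum_{k=n+1}^m 1/k^2 <= sum_{k=n+1}^m (1/(k-1) - 1/k) = 1/n - 1/m <= 1/n.
By symmetry the same bound holds with n,m swapped, so |a_m - a_n| <= 1/min(m,n) = g(min(m,n)). Since g(n) -> 0, (a_n) is Cauchy.
Now solve g(N) < 1/5: 1/N < 1/5 <=> N > 1/(1/5) = 5.
The smallest integer strictly greater than 5 is N = 6.
Check: g(6) = 1/6 < 1/5; g(5) = 1/5 >= 1/5. So N = 6.

6


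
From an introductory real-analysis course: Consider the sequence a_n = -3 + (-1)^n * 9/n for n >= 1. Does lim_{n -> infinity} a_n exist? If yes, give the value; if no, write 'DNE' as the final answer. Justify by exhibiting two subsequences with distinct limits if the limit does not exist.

Examine the behaviour of a_n along subsequences.
Even-n subsequence a_{2k} = -3 + 9/(2k) -> -3. Odd-n subsequence a_{2k+1} = -3 - 9/(2k+1) -> -3. Both tend to -3, which suggests the limit is -3; verify directly.
|a_n - (-3)| = |(-1)^n * 9/n| = 9/n for every n >= 1.
Given epsilon > 0, choose a positive integer N > 9/epsilon. Then for all n >= N, |a_n - (-3)| = 9/n <= 9/N < epsilon.
So by the definition of the limit, lim a_n exists and equals -3.

-3


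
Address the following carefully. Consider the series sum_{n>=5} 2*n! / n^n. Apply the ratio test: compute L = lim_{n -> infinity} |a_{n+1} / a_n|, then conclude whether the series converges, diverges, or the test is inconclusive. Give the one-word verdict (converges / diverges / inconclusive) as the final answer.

Let a_n denote the general term. Form the ratio a_{n+1}/a_n and simplify:
a_{n+1}/a_n = (n/(n + 1))^n
Take the limit as n -> infinity: L = exp(-1).
Since L = exp(-1) < 1, the ratio test implies the series converges.

converges


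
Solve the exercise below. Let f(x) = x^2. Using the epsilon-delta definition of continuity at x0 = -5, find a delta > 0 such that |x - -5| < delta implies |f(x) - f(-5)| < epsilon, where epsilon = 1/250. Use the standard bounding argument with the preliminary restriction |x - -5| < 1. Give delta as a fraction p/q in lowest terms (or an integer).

Factor: |x^2 - (-5)^2| = |x - -5| * |x + -5|.
Impose |x - -5| < 1 first. Then |x + -5| = |(x - -5) + 2*(-5)| <= |x - -5| + 2*|-5| < 1 + 10 = 11.
So |x^2 - (-5)^2| < delta * 11.
We need delta * 11 <= 1/250, i.e. delta <= 1/250/11 = 1/2750.
Since 1/2750 < 1, this is tighter than 1; take delta = 1/2750.
So delta = 1/2750 works.

1/2750


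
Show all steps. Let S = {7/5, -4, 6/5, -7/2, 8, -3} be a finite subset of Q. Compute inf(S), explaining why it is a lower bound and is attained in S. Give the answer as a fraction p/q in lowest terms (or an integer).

S is finite, so inf(S) = min(S).
Sorted increasing:
-4, -7/2, -3, 6/5, 7/5, 8
The extremum is -4.
For every x in S, x >= -4. And -4 is in S, so it is attained.
Therefore inf(S) = -4.

-4


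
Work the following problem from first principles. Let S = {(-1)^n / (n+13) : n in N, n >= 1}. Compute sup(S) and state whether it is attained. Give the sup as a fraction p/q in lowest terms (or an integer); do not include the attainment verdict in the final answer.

Analysis:
- Values: -1/14, 1/15, -1/16, 1/17, -1/18, ...
- Positive terms (even n): 1/(2+13), 1/(4+13), ... decreasing -> max = 1/15 (n=2).
- Negative terms (odd n): -1/(1+13), -1/(3+13), ... increasing -> min = -1/14 (n=1).
- So sup = 1/15 (attained at n=2); inf = -1/14 (attained at n=1).
Conclusion: sup(S) = 1/15, attained in S.

1/15


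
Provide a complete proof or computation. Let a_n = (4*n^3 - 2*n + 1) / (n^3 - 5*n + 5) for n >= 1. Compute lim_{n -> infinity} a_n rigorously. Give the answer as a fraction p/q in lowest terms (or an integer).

Divide numerator and denominator by n^3, the highest power:
numerator / n^3 = 4 - 2/n^2 + n^(-3)
denominator / n^3 = 1 - 5/n^2 + 5/n^3
As n -> infinity, all terms of the form c/n^k (k >= 1) tend to 0.
So numerator / n^3 -> 4 and denominator / n^3 -> 1.
Therefore lim a_n = 4.

4


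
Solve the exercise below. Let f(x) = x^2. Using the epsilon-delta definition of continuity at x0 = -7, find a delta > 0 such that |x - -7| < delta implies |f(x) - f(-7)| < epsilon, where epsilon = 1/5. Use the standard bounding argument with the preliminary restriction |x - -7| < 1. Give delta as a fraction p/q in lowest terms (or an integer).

Factor: |x^2 - (-7)^2| = |x - -7| * |x + -7|.
Impose |x - -7| < 1 first. Then |x + -7| = |(x - -7) + 2*(-7)| <= |x - -7| + 2*|-7| < 1 + 14 = 15.
So |x^2 - (-7)^2| < delta * 15.
We need delta * 15 <= 1/5, i.e. delta <= 1/5/15 = 1/75.
Since 1/75 < 1, this is tighter than 1; take delta = 1/75.
So delta = 1/75 works.

1/75


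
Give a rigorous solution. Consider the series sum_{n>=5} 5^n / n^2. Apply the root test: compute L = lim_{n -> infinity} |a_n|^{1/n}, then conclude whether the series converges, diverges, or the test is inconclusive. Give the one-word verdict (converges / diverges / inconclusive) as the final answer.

Let a_n denote the general term. Form |a_n|^(1/n) and simplify:
|a_n|^(1/n) = 5/n^(2/n)
Take the limit as n -> infinity: L = 5.
Since L = 5 > 1, the root test implies divergence.

diverges


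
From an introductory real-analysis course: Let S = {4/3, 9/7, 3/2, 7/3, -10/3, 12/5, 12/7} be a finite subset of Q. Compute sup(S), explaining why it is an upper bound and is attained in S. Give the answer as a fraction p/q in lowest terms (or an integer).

S is finite, so sup(S) = max(S).
Sorted decreasing:
12/5, 7/3, 12/7, 3/2, 4/3, 9/7, -10/3
The extremum is 12/5.
For every x in S, x <= 12/5. And 12/5 is in S, so it is attained.
Therefore sup(S) = 12/5.

12/5


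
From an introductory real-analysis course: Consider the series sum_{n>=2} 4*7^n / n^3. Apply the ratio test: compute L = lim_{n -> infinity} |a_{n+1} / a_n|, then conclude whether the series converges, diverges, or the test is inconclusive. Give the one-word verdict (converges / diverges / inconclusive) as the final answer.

Let a_n denote the general term. Form the ratio a_{n+1}/a_n and simplify:
a_{n+1}/a_n = 7*n^3/(n + 1)^3
Take the limit as n -> infinity: L = 7.
Since L = 7 > 1 (or L = infinity), the ratio test implies the series diverges.

diverges


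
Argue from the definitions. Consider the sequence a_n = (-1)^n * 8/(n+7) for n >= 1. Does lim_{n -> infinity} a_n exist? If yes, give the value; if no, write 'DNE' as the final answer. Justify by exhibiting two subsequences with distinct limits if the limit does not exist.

Examine the behaviour of a_n along subsequences.
Even-n subsequence a_{2k} = 8/(2k+7) -> 0. Odd-n subsequence a_{2k+1} = -8/(2k+8) -> 0. Both tend to 0, which suggests the limit is 0; verify directly.
|a_n - 0| = 8/(n+7) < 8/n for every n >= 1.
Given epsilon > 0, choose a positive integer N > 8/epsilon. Then for all n >= N, |a_n| < 8/n <= 8/N < epsilon.
So by the definition of the limit, lim a_n exists and equals 0.

0


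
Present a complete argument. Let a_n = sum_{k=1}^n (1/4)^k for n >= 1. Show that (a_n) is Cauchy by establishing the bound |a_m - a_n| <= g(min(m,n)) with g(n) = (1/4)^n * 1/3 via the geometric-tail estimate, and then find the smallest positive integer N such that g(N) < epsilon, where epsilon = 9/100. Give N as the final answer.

For m > n >= 1: |a_m - a_n| = sum_{k=n+1}^m (1/4)^k < sum_{k=n+1}^infinity (1/4)^k = (1/4)^(n+1) / (1 - 1/4) = (1/4)^n * (1/4) * (4/3) = (1/4)^n * 1/3.
So g(n) = (1/4)^n / 3. Since g(n) -> 0, (a_n) is Cauchy.
Now solve g(N) < 9/100: (1/4)^N / 3 < 9/100 <=> 4^N > 1 / (3 * 9/100) = 100/27.
Check powers of 4: 4^0 = 1 <= 100/27, 4^1 = 4 > 100/27.
So the smallest such N is 1. Check: g(1) = 1/(3 * 4) = 1/12 < 9/100.

1


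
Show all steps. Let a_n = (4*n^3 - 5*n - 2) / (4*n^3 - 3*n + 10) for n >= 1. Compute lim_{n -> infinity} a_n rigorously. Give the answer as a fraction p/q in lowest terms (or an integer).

Divide numerator and denominator by n^3, the highest power:
numerator / n^3 = 4 - 5/n^2 - 2/n^3
denominator / n^3 = 4 - 3/n^2 + 10/n^3
As n -> infinity, all terms of the form c/n^k (k >= 1) tend to 0.
So numerator / n^3 -> 4 and denominator / n^3 -> 4.
Therefore lim a_n = 1.

1


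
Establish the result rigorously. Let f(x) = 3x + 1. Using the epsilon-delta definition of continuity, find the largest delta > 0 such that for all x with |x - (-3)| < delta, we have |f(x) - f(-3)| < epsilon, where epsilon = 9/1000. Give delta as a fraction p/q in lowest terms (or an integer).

We compute f(-3) = 3*(-3) + 1 = -8.
|f(x) - f(-3)| = |3x + 1 - (-8)| = |3(x - (-3))| = 3|x - (-3)|.
We need 3|x - (-3)| < 9/1000, i.e. |x - (-3)| < 9/1000 / 3 = 3/1000.
So any delta <= 3/1000 works. Conversely, if delta > 3/1000, then x = -3 + 3/1000 satisfies |x - (-3)| = 3/1000 < delta but |f(x) - f(-3)| = 3 * 3/1000 = 9/1000, which is not < 9/1000; so no larger delta works.
Hence the largest such delta is 3/1000.

3/1000


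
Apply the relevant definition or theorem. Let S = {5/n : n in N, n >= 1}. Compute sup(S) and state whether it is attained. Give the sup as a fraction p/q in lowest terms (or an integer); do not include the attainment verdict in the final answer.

Analysis:
- Values: 5, 5/2, 5/3, 5/4, ... strictly decreasing.
- The maximum is 5 (n=1); sup = 5 (attained).
- The set is bounded below by 0; 5/n -> 0 so 0 is the greatest lower bound.
- 0 is not in the set, so inf = 0 is not attained.
Conclusion: sup(S) = 5, attained in S.

5


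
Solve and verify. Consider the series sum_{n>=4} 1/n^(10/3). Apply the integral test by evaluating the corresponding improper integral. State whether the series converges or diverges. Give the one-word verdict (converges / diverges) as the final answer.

Let f(x) = x^(-10/3). Then f is positive, continuous, and decreasing on [4, infinity), so the integral test applies.
Compute the improper integral int_{4}^infinity f(x) dx:
  antiderivative F(x) = -3/(7*x^(7/3)).
  As x -> infinity, F(x) -> 0 (since p = 10/3 > 1).
  So int = F(infinity) - F(4) = 0 - (-3*2^(1/3)/224) = 3*2^(1/3)/224.
  Finite, so by the integral test, the series converges.

converges


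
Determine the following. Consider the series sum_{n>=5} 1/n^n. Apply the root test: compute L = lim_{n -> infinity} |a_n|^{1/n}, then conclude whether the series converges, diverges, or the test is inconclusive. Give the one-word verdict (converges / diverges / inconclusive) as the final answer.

Let a_n denote the general term. Form |a_n|^(1/n) and simplify:
|a_n|^(1/n) = 1/n
Take the limit as n -> infinity: L = 0.
Since L = 0 < 1, the root test implies convergence.

converges


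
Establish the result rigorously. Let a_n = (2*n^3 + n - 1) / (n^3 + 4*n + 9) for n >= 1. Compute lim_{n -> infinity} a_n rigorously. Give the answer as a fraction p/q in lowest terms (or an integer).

Divide numerator and denominator by n^3, the highest power:
numerator / n^3 = 2 + n^(-2) - 1/n^3
denominator / n^3 = 1 + 4/n^2 + 9/n^3
As n -> infinity, all terms of the form c/n^k (k >= 1) tend to 0.
So numerator / n^3 -> 2 and denominator / n^3 -> 1.
Therefore lim a_n = 2.

2


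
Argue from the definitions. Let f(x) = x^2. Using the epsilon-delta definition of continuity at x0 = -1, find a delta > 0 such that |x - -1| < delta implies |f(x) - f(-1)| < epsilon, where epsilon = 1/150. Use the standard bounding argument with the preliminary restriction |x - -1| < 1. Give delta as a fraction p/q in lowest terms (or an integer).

Factor: |x^2 - (-1)^2| = |x - -1| * |x + -1|.
Impose |x - -1| < 1 first. Then |x + -1| = |(x - -1) + 2*(-1)| <= |x - -1| + 2*|-1| < 1 + 2 = 3.
So |x^2 - (-1)^2| < delta * 3.
We need delta * 3 <= 1/150, i.e. delta <= 1/150/3 = 1/450.
Since 1/450 < 1, this is tighter than 1; take delta = 1/450.
So delta = 1/450 works.

1/450


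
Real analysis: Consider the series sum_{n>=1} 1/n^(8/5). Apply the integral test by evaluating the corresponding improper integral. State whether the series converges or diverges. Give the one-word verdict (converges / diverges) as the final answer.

Let f(x) = x^(-8/5). Then f is positive, continuous, and decreasing on [1, infinity), so the integral test applies.
Compute the improper integral int_{1}^infinity f(x) dx:
  antiderivative F(x) = -5/(3*x^(3/5)).
  As x -> infinity, F(x) -> 0 (since p = 8/5 > 1).
  So int = F(infinity) - F(1) = 0 - (-5/3) = 5/3.
  Finite, so by the integral test, the series converges.

converges


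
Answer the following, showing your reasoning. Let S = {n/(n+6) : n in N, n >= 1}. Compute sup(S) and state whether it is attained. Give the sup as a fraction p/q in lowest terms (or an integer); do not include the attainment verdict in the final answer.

Analysis:
- Values: 1/7, 1/4, 1/3, 2/5, ... strictly increasing.
- Minimum is 1/7 (n=1); inf = 1/7 (attained).
- n/(n+6) = 1 - 6/(n+6) -> 1 from below as n -> infinity, and never equals 1.
- So sup = 1 (not attained).
Conclusion: sup(S) = 1, not attained in S.

1


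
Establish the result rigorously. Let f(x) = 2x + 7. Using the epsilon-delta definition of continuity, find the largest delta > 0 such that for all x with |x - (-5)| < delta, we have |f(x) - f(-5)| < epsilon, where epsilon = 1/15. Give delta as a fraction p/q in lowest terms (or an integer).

We compute f(-5) = 2*(-5) + 7 = -3.
|f(x) - f(-5)| = |2x + 7 - (-3)| = |2(x - (-5))| = 2|x - (-5)|.
We need 2|x - (-5)| < 1/15, i.e. |x - (-5)| < 1/15 / 2 = 1/30.
So any delta <= 1/30 works. Conversely, if delta > 1/30, then x = -5 + 1/30 satisfies |x - (-5)| = 1/30 < delta but |f(x) - f(-5)| = 2 * 1/30 = 1/15, which is not < 1/15; so no larger delta works.
Hence the largest such delta is 1/30.

1/30


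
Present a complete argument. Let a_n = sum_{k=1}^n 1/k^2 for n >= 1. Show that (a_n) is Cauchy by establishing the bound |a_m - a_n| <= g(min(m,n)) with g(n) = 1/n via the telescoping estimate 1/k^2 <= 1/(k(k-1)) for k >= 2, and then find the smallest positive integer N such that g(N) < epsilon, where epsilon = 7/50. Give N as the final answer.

For m > n >= 1: |a_m - a_n| = sum_{k=n+1}^m 1/k^2.
Use 1/k^2 <= 1/(k(k-1)) = 1/(k-1) - 1/k for k >= 2:
sum_{k=n+1}^m 1/k^2 <= sum_{k=n+1}^m (1/(k-1) - 1/k) = 1/n - 1/m <= 1/n.
By symmetry the same bound holds with n,m swapped, so |a_m - a_n| <= 1/min(m,n) = g(min(m,n)). Since g(n) -> 0, (a_n) is Cauchy.
Now solve g(N) < 7/50: 1/N < 7/50 <=> N > 1/(7/50) = 50/7.
The smallest integer strictly greater than 50/7 is N = 8.
Check: g(8) = 1/8 < 7/50; g(7) = 1/7 >= 7/50. So N = 8.

8


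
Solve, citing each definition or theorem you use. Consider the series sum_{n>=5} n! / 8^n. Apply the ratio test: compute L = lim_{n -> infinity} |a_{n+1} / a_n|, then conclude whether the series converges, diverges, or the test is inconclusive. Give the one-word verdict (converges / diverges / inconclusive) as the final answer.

Let a_n denote the general term. Form the ratio a_{n+1}/a_n and simplify:
a_{n+1}/a_n = n/8 + 1/8
Take the limit as n -> infinity: L = infinity.
Since L = infinity > 1 (or L = infinity), the ratio test implies the series diverges.

diverges


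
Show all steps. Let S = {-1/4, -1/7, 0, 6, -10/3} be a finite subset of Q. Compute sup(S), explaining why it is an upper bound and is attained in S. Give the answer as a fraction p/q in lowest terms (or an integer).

S is finite, so sup(S) = max(S).
Sorted decreasing:
6, 0, -1/7, -1/4, -10/3
The extremum is 6.
For every x in S, x <= 6. And 6 is in S, so it is attained.
Therefore sup(S) = 6.

6


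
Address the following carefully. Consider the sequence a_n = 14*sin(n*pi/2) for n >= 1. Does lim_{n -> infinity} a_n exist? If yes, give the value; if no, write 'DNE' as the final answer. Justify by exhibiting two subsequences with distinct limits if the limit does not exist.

Examine the behaviour of a_n along subsequences.
a_{4k+1} = 14*sin(pi/2 + 2k*pi) = 14 -> 14. a_{4k+3} = 14*sin(3pi/2 + 2k*pi) = -14 -> -14.
Since these two subsequential limits are 14 and -14, distinct, the full sequence cannot converge (a convergent sequence has all subsequences tending to the same limit). So lim a_n does not exist.

DNE


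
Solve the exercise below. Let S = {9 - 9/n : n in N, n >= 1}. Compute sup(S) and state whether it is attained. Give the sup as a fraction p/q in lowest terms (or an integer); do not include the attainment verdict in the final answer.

Analysis:
- Values: 0, 9/2, 6, 27/4, ... strictly increasing.
- Minimum is 0 (n=1); inf = 0 (attained).
- 9 - 9/n -> 9 from below; sup = 9, not attained.
Conclusion: sup(S) = 9, not attained in S.

9


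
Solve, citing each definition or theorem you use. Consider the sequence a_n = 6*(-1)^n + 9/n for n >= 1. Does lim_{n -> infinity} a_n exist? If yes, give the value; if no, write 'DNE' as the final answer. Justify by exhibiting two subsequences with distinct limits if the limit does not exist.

Examine the behaviour of a_n along subsequences.
a_{2k} = 6 + 9/(2k) -> 6. a_{2k+1} = -6 + 9/(2k+1) -> -6.
Since these two subsequential limits are 6 and -6, distinct, the full sequence cannot converge (a convergent sequence has all subsequences tending to the same limit). So lim a_n does not exist.

DNE


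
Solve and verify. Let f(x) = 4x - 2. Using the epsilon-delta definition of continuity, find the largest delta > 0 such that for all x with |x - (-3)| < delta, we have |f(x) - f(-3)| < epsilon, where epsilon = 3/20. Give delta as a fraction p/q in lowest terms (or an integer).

We compute f(-3) = 4*(-3) - 2 = -14.
|f(x) - f(-3)| = |4x - 2 - (-14)| = |4(x - (-3))| = 4|x - (-3)|.
We need 4|x - (-3)| < 3/20, i.e. |x - (-3)| < 3/20 / 4 = 3/80.
So any delta <= 3/80 works. Conversely, if delta > 3/80, then x = -3 + 3/80 satisfies |x - (-3)| = 3/80 < delta but |f(x) - f(-3)| = 4 * 3/80 = 3/20, which is not < 3/20; so no larger delta works.
Hence the largest such delta is 3/80.

3/80


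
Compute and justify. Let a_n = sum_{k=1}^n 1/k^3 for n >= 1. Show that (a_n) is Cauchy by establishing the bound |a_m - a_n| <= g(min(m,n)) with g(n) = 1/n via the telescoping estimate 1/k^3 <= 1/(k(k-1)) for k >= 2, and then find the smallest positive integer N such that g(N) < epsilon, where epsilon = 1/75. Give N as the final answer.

For m > n >= 1: |a_m - a_n| = sum_{k=n+1}^m 1/k^3.
Use 1/k^3 <= 1/(k(k-1)) = 1/(k-1) - 1/k for k >= 2 (which holds since k^3 >= k^2 >= k(k-1) for k >= 2):
sum_{k=n+1}^m 1/k^3 <= sum_{k=n+1}^m (1/(k-1) - 1/k) = 1/n - 1/m <= 1/n.
By symmetry the same bound holds with n,m swapped, so |a_m - a_n| <= 1/min(m,n) = g(min(m,n)). Since g(n) -> 0, (a_n) is Cauchy.
Now solve g(N) < 1/75: 1/N < 1/75 <=> N > 1/(1/75) = 75.
The smallest integer strictly greater than 75 is N = 76.
Check: g(76) = 1/76 < 1/75; g(75) = 1/75 >= 1/75. So N = 76.

76


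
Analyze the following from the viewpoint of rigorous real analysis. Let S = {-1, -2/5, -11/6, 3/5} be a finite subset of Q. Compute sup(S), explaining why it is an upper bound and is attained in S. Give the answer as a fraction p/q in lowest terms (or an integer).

S is finite, so sup(S) = max(S).
Sorted decreasing:
3/5, -2/5, -1, -11/6
The extremum is 3/5.
For every x in S, x <= 3/5. And 3/5 is in S, so it is attained.
Therefore sup(S) = 3/5.

3/5


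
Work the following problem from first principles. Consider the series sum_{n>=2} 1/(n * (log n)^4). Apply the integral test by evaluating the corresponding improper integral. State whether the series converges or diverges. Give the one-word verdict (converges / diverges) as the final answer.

Let f(x) = 1/(x*log(x)^4). Then f is positive, continuous, and decreasing on [2, infinity), so the integral test applies.
Compute the improper integral int_{2}^infinity f(x) dx:
  antiderivative F(x) = -1/(3*log(x)^3).
  F(x) -> 0 as x -> infinity.  int = 0 - F(2) = 1/(3*log(2)^3) < infinity. By the integral test, the series converges.

converges


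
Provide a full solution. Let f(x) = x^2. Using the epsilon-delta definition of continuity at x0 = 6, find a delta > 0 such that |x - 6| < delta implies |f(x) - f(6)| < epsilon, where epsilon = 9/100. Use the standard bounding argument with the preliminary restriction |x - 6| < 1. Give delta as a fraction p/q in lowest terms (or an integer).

Factor: |x^2 - (6)^2| = |x - 6| * |x + 6|.
Impose |x - 6| < 1 first. Then |x + 6| = |(x - 6) + 2*(6)| <= |x - 6| + 2*|6| < 1 + 12 = 13.
So |x^2 - (6)^2| < delta * 13.
We need delta * 13 <= 9/100, i.e. delta <= 9/100/13 = 9/1300.
Since 9/1300 < 1, this is tighter than 1; take delta = 9/1300.
So delta = 9/1300 works.

9/1300


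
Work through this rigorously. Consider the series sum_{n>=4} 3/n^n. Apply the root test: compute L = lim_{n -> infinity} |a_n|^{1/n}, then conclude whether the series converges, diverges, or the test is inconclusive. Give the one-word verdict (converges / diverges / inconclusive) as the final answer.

Let a_n denote the general term. Form |a_n|^(1/n) and simplify:
|a_n|^(1/n) = 3^(1/n)/n
Take the limit as n -> infinity: L = 0.
Since L = 0 < 1, the root test implies convergence.

converges


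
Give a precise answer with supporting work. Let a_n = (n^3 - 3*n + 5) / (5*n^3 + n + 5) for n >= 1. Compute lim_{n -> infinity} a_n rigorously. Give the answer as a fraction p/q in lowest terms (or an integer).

Divide numerator and denominator by n^3, the highest power:
numerator / n^3 = 1 - 3/n^2 + 5/n^3
denominator / n^3 = 5 + n^(-2) + 5/n^3
As n -> infinity, all terms of the form c/n^k (k >= 1) tend to 0.
So numerator / n^3 -> 1 and denominator / n^3 -> 5.
Therefore lim a_n = 1/5.

1/5


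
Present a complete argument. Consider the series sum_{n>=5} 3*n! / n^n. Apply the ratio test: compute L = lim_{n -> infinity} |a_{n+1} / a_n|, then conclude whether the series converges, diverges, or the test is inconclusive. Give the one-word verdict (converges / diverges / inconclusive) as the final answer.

Let a_n denote the general term. Form the ratio a_{n+1}/a_n and simplify:
a_{n+1}/a_n = (n/(n + 1))^n
Take the limit as n -> infinity: L = exp(-1).
Since L = exp(-1) < 1, the ratio test implies the series converges.

converges


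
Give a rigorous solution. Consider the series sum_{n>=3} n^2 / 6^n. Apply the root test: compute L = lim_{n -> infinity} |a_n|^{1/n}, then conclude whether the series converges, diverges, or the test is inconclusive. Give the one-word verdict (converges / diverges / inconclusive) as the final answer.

Let a_n denote the general term. Form |a_n|^(1/n) and simplify:
|a_n|^(1/n) = n^(2/n)/6
Take the limit as n -> infinity: L = 1/6.
Since L = 1/6 < 1, the root test implies convergence.

converges


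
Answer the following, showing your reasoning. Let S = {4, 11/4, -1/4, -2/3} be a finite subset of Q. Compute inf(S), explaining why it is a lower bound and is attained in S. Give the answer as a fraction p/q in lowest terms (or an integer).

S is finite, so inf(S) = min(S).
Sorted increasing:
-2/3, -1/4, 11/4, 4
The extremum is -2/3.
For every x in S, x >= -2/3. And -2/3 is in S, so it is attained.
Therefore inf(S) = -2/3.

-2/3


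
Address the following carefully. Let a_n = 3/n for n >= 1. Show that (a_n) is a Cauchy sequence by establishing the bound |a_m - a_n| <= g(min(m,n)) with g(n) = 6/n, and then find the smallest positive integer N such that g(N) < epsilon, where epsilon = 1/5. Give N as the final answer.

For any m, n >= 1, by the triangle inequality:
|a_m - a_n| = |3/m - 3/n| <= 3*1/m + 3*1/n <= 6/min(m,n).
So g(n) = 6/n bounds the Cauchy difference. Since g(n) -> 0, (a_n) is Cauchy.
Now solve g(N) < 1/5: 6/N < 1/5 <=> N > 6 / (1/5) = 30.
The smallest integer strictly greater than 30 is N = 31.
Check: g(31) = 6/31 = 6/31 < 1/5; g(30) = 1/5 >= 1/5. So N = 31.

31


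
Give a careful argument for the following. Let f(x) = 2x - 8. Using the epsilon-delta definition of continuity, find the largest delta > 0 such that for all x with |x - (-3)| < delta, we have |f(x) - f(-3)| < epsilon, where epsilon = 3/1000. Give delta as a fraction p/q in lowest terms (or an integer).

We compute f(-3) = 2*(-3) - 8 = -14.
|f(x) - f(-3)| = |2x - 8 - (-14)| = |2(x - (-3))| = 2|x - (-3)|.
We need 2|x - (-3)| < 3/1000, i.e. |x - (-3)| < 3/1000 / 2 = 3/2000.
So any delta <= 3/2000 works. Conversely, if delta > 3/2000, then x = -3 + 3/2000 satisfies |x - (-3)| = 3/2000 < delta but |f(x) - f(-3)| = 2 * 3/2000 = 3/1000, which is not < 3/1000; so no larger delta works.
Hence the largest such delta is 3/2000.

3/2000


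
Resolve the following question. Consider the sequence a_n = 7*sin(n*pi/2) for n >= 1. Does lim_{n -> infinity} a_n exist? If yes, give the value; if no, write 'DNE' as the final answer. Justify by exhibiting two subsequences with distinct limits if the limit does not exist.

Examine the behaviour of a_n along subsequences.
a_{4k+1} = 7*sin(pi/2 + 2k*pi) = 7 -> 7. a_{4k+3} = 7*sin(3pi/2 + 2k*pi) = -7 -> -7.
Since these two subsequential limits are 7 and -7, distinct, the full sequence cannot converge (a convergent sequence has all subsequences tending to the same limit). So lim a_n does not exist.

DNE


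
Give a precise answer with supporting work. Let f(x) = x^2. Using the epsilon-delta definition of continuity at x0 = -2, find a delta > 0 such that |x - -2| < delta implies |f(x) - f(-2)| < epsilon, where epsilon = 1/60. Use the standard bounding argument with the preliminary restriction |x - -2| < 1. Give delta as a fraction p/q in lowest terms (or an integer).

Factor: |x^2 - (-2)^2| = |x - -2| * |x + -2|.
Impose |x - -2| < 1 first. Then |x + -2| = |(x - -2) + 2*(-2)| <= |x - -2| + 2*|-2| < 1 + 4 = 5.
So |x^2 - (-2)^2| < delta * 5.
We need delta * 5 <= 1/60, i.e. delta <= 1/60/5 = 1/300.
Since 1/300 < 1, this is tighter than 1; take delta = 1/300.
So delta = 1/300 works.

1/300


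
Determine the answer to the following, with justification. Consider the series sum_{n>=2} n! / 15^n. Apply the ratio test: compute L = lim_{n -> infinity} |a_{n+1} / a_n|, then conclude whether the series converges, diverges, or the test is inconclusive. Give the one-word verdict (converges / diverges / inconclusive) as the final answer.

Let a_n denote the general term. Form the ratio a_{n+1}/a_n and simplify:
a_{n+1}/a_n = n/15 + 1/15
Take the limit as n -> infinity: L = infinity.
Since L = infinity > 1 (or L = infinity), the ratio test implies the series diverges.

diverges


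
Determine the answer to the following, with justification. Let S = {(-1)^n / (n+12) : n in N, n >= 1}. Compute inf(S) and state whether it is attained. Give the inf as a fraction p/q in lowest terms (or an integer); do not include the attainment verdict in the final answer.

Analysis:
- Values: -1/13, 1/14, -1/15, 1/16, -1/17, ...
- Positive terms (even n): 1/(2+12), 1/(4+12), ... decreasing -> max = 1/14 (n=2).
- Negative terms (odd n): -1/(1+12), -1/(3+12), ... increasing -> min = -1/13 (n=1).
- So sup = 1/14 (attained at n=2); inf = -1/13 (attained at n=1).
Conclusion: inf(S) = -1/13, attained in S.

-1/13


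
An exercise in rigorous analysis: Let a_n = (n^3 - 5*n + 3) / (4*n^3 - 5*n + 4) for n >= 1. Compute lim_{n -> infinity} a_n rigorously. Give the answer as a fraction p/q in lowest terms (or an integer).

Divide numerator and denominator by n^3, the highest power:
numerator / n^3 = 1 - 5/n^2 + 3/n^3
denominator / n^3 = 4 - 5/n^2 + 4/n^3
As n -> infinity, all terms of the form c/n^k (k >= 1) tend to 0.
So numerator / n^3 -> 1 and denominator / n^3 -> 4.
Therefore lim a_n = 1/4.

1/4


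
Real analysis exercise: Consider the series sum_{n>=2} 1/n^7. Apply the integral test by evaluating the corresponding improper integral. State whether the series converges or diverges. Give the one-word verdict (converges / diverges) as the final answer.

Let f(x) = x^(-7). Then f is positive, continuous, and decreasing on [2, infinity), so the integral test applies.
Compute the improper integral int_{2}^infinity f(x) dx:
  antiderivative F(x) = -1/(6*x^6).
  As x -> infinity, F(x) -> 0 (since p = 7 > 1).
  So int = F(infinity) - F(2) = 0 - (-1/384) = 1/384.
  Finite, so by the integral test, the series converges.

converges


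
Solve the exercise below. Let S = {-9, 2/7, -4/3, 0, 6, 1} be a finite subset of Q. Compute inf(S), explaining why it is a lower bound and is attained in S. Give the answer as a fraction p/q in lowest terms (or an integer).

S is finite, so inf(S) = min(S).
Sorted increasing:
-9, -4/3, 0, 2/7, 1, 6
The extremum is -9.
For every x in S, x >= -9. And -9 is in S, so it is attained.
Therefore inf(S) = -9.

-9


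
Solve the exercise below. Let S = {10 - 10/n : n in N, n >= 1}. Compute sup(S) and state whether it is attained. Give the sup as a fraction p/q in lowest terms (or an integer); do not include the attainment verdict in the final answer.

Analysis:
- Values: 0, 5, 20/3, 15/2, ... strictly increasing.
- Minimum is 0 (n=1); inf = 0 (attained).
- 10 - 10/n -> 10 from below; sup = 10, not attained.
Conclusion: sup(S) = 10, not attained in S.

10


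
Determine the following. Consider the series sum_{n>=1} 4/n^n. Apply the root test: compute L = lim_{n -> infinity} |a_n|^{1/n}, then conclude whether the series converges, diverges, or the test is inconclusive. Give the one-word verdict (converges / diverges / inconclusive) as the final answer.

Let a_n denote the general term. Form |a_n|^(1/n) and simplify:
|a_n|^(1/n) = 2^(2/n)/n
Take the limit as n -> infinity: L = 0.
Since L = 0 < 1, the root test implies convergence.

converges


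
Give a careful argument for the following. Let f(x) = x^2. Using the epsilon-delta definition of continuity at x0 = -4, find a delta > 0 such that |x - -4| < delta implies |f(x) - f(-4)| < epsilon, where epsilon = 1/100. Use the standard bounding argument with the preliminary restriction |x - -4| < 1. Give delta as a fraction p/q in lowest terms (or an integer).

Factor: |x^2 - (-4)^2| = |x - -4| * |x + -4|.
Impose |x - -4| < 1 first. Then |x + -4| = |(x - -4) + 2*(-4)| <= |x - -4| + 2*|-4| < 1 + 8 = 9.
So |x^2 - (-4)^2| < delta * 9.
We need delta * 9 <= 1/100, i.e. delta <= 1/100/9 = 1/900.
Since 1/900 < 1, this is tighter than 1; take delta = 1/900.
So delta = 1/900 works.

1/900


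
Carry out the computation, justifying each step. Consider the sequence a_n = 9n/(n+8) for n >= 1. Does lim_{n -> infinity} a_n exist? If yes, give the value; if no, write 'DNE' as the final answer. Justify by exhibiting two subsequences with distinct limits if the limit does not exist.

Examine the behaviour of a_n along subsequences.
Even-n subsequence a_{2k} = 9(2k)/(2k+8) -> 9. Odd-n subsequence a_{2k+1} = 9(2k+1)/(2k+9) -> 9. Both tend to 9, which suggests the limit is 9; verify directly.
|a_n - 9| = |9n - 9(n+8)| / (n+8) = 72/(n+8) < 72/n for every n >= 1.
Given epsilon > 0, choose a positive integer N > 72/epsilon. Then for all n >= N, |a_n - 9| < 72/n <= 72/N < epsilon.
So by the definition of the limit, lim a_n exists and equals 9.

9


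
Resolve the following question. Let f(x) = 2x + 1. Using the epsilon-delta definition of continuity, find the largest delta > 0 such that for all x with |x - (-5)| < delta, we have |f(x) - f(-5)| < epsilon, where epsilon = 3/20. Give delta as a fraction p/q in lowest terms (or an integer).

We compute f(-5) = 2*(-5) + 1 = -9.
|f(x) - f(-5)| = |2x + 1 - (-9)| = |2(x - (-5))| = 2|x - (-5)|.
We need 2|x - (-5)| < 3/20, i.e. |x - (-5)| < 3/20 / 2 = 3/40.
So any delta <= 3/40 works. Conversely, if delta > 3/40, then x = -5 + 3/40 satisfies |x - (-5)| = 3/40 < delta but |f(x) - f(-5)| = 2 * 3/40 = 3/20, which is not < 3/20; so no larger delta works.
Hence the largest such delta is 3/40.

3/40


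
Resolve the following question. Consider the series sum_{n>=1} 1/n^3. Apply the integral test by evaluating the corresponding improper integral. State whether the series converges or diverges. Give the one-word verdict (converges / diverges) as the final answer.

Let f(x) = x^(-3). Then f is positive, continuous, and decreasing on [1, infinity), so the integral test applies.
Compute the improper integral int_{1}^infinity f(x) dx:
  antiderivative F(x) = -1/(2*x^2).
  As x -> infinity, F(x) -> 0 (since p = 3 > 1).
  So int = F(infinity) - F(1) = 0 - (-1/2) = 1/2.
  Finite, so by the integral test, the series converges.

converges


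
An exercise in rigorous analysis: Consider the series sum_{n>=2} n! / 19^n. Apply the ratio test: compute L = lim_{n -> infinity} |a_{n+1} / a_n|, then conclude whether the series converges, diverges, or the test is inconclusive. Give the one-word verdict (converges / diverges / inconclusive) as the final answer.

Let a_n denote the general term. Form the ratio a_{n+1}/a_n and simplify:
a_{n+1}/a_n = n/19 + 1/19
Take the limit as n -> infinity: L = infinity.
Since L = infinity > 1 (or L = infinity), the ratio test implies the series diverges.

diverges


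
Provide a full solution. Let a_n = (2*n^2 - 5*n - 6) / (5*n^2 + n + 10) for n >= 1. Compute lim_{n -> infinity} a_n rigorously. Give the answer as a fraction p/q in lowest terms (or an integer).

Divide numerator and denominator by n^2, the highest power:
numerator / n^2 = 2 - 5/n - 6/n^2
denominator / n^2 = 5 + 1/n + 10/n^2
As n -> infinity, all terms of the form c/n^k (k >= 1) tend to 0.
So numerator / n^2 -> 2 and denominator / n^2 -> 5.
Therefore lim a_n = 2/5.

2/5


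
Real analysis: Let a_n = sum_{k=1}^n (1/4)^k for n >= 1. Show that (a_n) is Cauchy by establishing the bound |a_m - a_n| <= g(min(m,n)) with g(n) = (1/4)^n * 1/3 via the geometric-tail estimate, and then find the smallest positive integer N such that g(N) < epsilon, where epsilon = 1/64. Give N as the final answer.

For m > n >= 1: |a_m - a_n| = sum_{k=n+1}^m (1/4)^k < sum_{k=n+1}^infinity (1/4)^k = (1/4)^(n+1) / (1 - 1/4) = (1/4)^n * (1/4) * (4/3) = (1/4)^n * 1/3.
So g(n) = (1/4)^n / 3. Since g(n) -> 0, (a_n) is Cauchy.
Now solve g(N) < 1/64: (1/4)^N / 3 < 1/64 <=> 4^N > 1 / (3 * 1/64) = 64/3.
Check powers of 4: 4^2 = 16 <= 64/3, 4^3 = 64 > 64/3.
So the smallest such N is 3. Check: g(3) = 1/(3 * 64) = 1/192 < 1/64.

3


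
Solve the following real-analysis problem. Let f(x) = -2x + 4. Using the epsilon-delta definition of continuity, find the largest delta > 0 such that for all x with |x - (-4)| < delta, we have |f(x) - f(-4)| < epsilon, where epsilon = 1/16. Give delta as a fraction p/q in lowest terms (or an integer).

We compute f(-4) = -2*(-4) + 4 = 12.
|f(x) - f(-4)| = |-2x + 4 - (12)| = |-2(x - (-4))| = 2|x - (-4)|.
We need 2|x - (-4)| < 1/16, i.e. |x - (-4)| < 1/16 / 2 = 1/32.
So any delta <= 1/32 works. Conversely, if delta > 1/32, then x = -4 + 1/32 satisfies |x - (-4)| = 1/32 < delta but |f(x) - f(-4)| = 2 * 1/32 = 1/16, which is not < 1/16; so no larger delta works.
Hence the largest such delta is 1/32.

1/32


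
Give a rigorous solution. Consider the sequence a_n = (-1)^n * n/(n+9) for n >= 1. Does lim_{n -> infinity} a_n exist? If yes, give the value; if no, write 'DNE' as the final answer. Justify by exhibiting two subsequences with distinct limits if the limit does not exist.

Examine the behaviour of a_n along subsequences.
a_{2k} = 2k/(2k+9) -> 1. a_{2k+1} = -(2k+1)/(2k+10) -> -1.
Since these two subsequential limits are 1 and -1, distinct, the full sequence cannot converge (a convergent sequence has all subsequences tending to the same limit). So lim a_n does not exist.

DNE


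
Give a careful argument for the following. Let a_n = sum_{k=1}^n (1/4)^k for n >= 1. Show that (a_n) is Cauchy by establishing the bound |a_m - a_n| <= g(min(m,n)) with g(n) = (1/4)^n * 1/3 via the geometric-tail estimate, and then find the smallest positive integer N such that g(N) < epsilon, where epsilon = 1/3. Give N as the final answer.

For m > n >= 1: |a_m - a_n| = sum_{k=n+1}^m (1/4)^k < sum_{k=n+1}^infinity (1/4)^k = (1/4)^(n+1) / (1 - 1/4) = (1/4)^n * (1/4) * (4/3) = (1/4)^n * 1/3.
So g(n) = (1/4)^n / 3. Since g(n) -> 0, (a_n) is Cauchy.
Now solve g(N) < 1/3: (1/4)^N / 3 < 1/3 <=> 4^N > 1 / (3 * 1/3) = 1.
Check powers of 4: 4^0 = 1 <= 1, 4^1 = 4 > 1.
So the smallest such N is 1. Check: g(1) = 1/(3 * 4) = 1/12 < 1/3.

1
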